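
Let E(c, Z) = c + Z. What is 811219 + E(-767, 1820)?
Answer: 812272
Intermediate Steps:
E(c, Z) = Z + c
811219 + E(-767, 1820) = 811219 + (1820 - 767) = 811219 + 1053 = 812272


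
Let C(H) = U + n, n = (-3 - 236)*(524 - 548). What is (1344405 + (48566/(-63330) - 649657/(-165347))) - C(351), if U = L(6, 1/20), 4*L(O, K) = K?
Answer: 112142445581510233/83771404080 ≈ 1.3387e+6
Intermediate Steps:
L(O, K) = K/4
U = 1/80 (U = (1/4)/20 = (1/4)*(1/20) = 1/80 ≈ 0.012500)
n = 5736 (n = -239*(-24) = 5736)
C(H) = 458881/80 (C(H) = 1/80 + 5736 = 458881/80)
(1344405 + (48566/(-63330) - 649657/(-165347))) - C(351) = (1344405 + (48566/(-63330) - 649657/(-165347))) - 1*458881/80 = (1344405 + (48566*(-1/63330) - 649657*(-1/165347))) - 458881/80 = (1344405 + (-24283/31665 + 649657/165347)) - 458881/80 = (1344405 + 16556267704/5235712755) - 458881/80 = 7038934962653479/5235712755 - 458881/80 = 112142445581510233/83771404080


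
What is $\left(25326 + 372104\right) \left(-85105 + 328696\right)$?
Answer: $96810371130$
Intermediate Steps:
$\left(25326 + 372104\right) \left(-85105 + 328696\right) = 397430 \cdot 243591 = 96810371130$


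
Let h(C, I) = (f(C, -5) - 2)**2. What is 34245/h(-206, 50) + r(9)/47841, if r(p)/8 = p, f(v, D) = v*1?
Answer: 547143351/689931008 ≈ 0.79304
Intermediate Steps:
f(v, D) = v
r(p) = 8*p
h(C, I) = (-2 + C)**2 (h(C, I) = (C - 2)**2 = (-2 + C)**2)
34245/h(-206, 50) + r(9)/47841 = 34245/((-2 - 206)**2) + (8*9)/47841 = 34245/((-208)**2) + 72*(1/47841) = 34245/43264 + 24/15947 = 547143351/689931008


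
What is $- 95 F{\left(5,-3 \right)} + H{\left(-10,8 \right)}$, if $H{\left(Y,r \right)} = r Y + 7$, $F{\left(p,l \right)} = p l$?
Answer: $1352$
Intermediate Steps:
$F{\left(p,l \right)} = l p$
$H{\left(Y,r \right)} = 7 + Y r$ ($H{\left(Y,r \right)} = Y r + 7 = 7 + Y r$)
$- 95 F{\left(5,-3 \right)} + H{\left(-10,8 \right)} = - 95 \left(\left(-3\right) 5\right) + \left(7 - 80\right) = \left(-95\right) \left(-15\right) + \left(7 - 80\right) = 1425 - 73 = 1352$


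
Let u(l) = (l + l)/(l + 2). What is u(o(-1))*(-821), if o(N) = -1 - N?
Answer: 0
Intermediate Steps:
u(l) = 2*l/(2 + l) (u(l) = (2*l)/(2 + l) = 2*l/(2 + l))
u(o(-1))*(-821) = (2*(-1 - 1*(-1))/(2 + (-1 - 1*(-1))))*(-821) = (2*(-1 + 1)/(2 + (-1 + 1)))*(-821) = (2*0/(2 + 0))*(-821) = (2*0/2)*(-821) = (2*0*(½))*(-821) = 0*(-821) = 0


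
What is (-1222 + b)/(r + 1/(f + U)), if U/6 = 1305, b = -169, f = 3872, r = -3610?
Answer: 16277482/42244219 ≈ 0.38532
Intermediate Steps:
U = 7830 (U = 6*1305 = 7830)
(-1222 + b)/(r + 1/(f + U)) = (-1222 - 169)/(-3610 + 1/(3872 + 7830)) = -1391/(-3610 + 1/11702) = -1391/(-42244219/11702) = -1391*(-11702/42244219) = 16277482/42244219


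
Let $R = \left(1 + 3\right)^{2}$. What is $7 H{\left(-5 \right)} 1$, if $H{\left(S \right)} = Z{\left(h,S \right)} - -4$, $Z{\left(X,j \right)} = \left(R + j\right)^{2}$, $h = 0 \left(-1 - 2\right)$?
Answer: $875$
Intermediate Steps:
$R = 16$ ($R = 4^{2} = 16$)
$h = 0$ ($h = 0 \left(-3\right) = 0$)
$Z{\left(X,j \right)} = \left(16 + j\right)^{2}$
$H{\left(S \right)} = 4 + \left(16 + S\right)^{2}$ ($H{\left(S \right)} = \left(16 + S\right)^{2} - -4 = \left(16 + S\right)^{2} + 4 = 4 + \left(16 + S\right)^{2}$)
$7 H{\left(-5 \right)} 1 = 7 \left(4 + \left(16 - 5\right)^{2}\right) 1 = 7 \left(4 + 11^{2}\right) 1 = 7 \left(4 + 121\right) 1 = 7 \cdot 125 \cdot 1 = 875 \cdot 1 = 875$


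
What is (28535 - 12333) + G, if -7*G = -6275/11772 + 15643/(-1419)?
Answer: 631571195791/38977092 ≈ 16204.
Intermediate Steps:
G = 64351207/38977092 (G = -(-6275/11772 + 15643/(-1419))/7 = -(-6275*1/11772 + 15643*(-1/1419))/7 = -(-6275/11772 - 15643/1419)/7 = -⅐*(-64351207/5568156) = 64351207/38977092 ≈ 1.6510)
(28535 - 12333) + G = (28535 - 12333) + 64351207/38977092 = 16202 + 64351207/38977092 = 631571195791/38977092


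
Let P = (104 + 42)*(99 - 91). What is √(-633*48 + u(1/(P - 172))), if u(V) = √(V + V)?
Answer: √(-7535353536 + 498*√498)/498 ≈ 174.31*I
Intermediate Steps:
P = 1168 (P = 146*8 = 1168)
u(V) = √2*√V (u(V) = √(2*V) = √2*√V)
√(-633*48 + u(1/(P - 172))) = √(-633*48 + √2*√(1/(1168 - 172))) = √(-30384 + √2*√(1/996)) = √(-30384 + √2*(√249/498)) = √(-30384 + √498/498)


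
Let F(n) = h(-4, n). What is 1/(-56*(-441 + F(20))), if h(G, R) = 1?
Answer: 1/24640 ≈ 4.0584e-5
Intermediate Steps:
F(n) = 1
1/(-56*(-441 + F(20))) = 1/(-56*(-441 + 1)) = 1/(-56*(-440)) = 1/24640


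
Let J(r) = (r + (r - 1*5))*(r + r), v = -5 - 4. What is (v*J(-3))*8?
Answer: -4752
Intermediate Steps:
v = -9
J(r) = 2*r*(-5 + 2*r) (J(r) = (r + (r - 5))*(2*r) = (r + (-5 + r))*(2*r) = (-5 + 2*r)*(2*r) = 2*r*(-5 + 2*r))
(v*J(-3))*8 = -18*(-3)*(-5 + 2*(-3))*8 = -18*(-3)*(-5 - 6)*8 = -18*(-3)*(-11)*8 = -9*66*8 = -594*8 = -4752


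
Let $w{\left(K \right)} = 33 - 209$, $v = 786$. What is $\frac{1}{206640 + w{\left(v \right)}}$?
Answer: $\frac{1}{206464} \approx 4.8435 \cdot 10^{-6}$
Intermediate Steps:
$w{\left(K \right)} = -176$
$\frac{1}{206640 + w{\left(v \right)}} = \frac{1}{206640 - 176} = \frac{1}{206464}$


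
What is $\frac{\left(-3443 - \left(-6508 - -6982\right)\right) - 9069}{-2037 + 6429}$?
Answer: $- \frac{6493}{2196} \approx -2.9567$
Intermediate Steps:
$\frac{\left(-3443 - \left(-6508 - -6982\right)\right) - 9069}{-2037 + 6429} = \frac{\left(-3443 - \left(-6508 + 6982\right)\right) - 9069}{4392} = \left(\left(-3443 - 474\right) - 9069\right) \frac{1}{4392} = \left(-3917 - 9069\right) \frac{1}{4392} = \left(-12986\right) \frac{1}{4392} = - \frac{6493}{2196}$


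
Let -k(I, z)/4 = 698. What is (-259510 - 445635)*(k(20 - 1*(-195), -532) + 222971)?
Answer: -155258120955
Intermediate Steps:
k(I, z) = -2792 (k(I, z) = -4*698 = -2792)
(-259510 - 445635)*(k(20 - 1*(-195), -532) + 222971) = (-259510 - 445635)*(-2792 + 222971) = -705145*220179 = -155258120955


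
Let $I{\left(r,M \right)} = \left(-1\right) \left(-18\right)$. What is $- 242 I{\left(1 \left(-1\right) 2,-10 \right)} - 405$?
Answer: $-4761$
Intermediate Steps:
$I{\left(r,M \right)} = 18$
$- 242 I{\left(1 \left(-1\right) 2,-10 \right)} - 405 = \left(-242\right) 18 - 405 = -4356 - 405 = -4761$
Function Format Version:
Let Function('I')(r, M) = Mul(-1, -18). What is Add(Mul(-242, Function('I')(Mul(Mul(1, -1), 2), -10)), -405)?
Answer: -4761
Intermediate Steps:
Function('I')(r, M) = 18
Add(Mul(-242, Function('I')(Mul(Mul(1, -1), 2), -10)), -405) = Add(Mul(-242, 18), -405) = Add(-4356, -405) = -4761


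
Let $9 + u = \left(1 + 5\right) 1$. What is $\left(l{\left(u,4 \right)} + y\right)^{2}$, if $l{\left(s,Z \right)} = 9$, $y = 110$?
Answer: $14161$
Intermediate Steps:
$u = -3$ ($u = -9 + \left(1 + 5\right) 1 = -9 + 6 \cdot 1 = -9 + 6 = -3$)
$\left(l{\left(u,4 \right)} + y\right)^{2} = \left(9 + 110\right)^{2} = 119^{2} = 14161$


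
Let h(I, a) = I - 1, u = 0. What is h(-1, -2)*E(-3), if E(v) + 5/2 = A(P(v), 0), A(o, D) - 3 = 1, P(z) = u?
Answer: -3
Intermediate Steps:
P(z) = 0
A(o, D) = 4 (A(o, D) = 3 + 1 = 4)
h(I, a) = -1 + I
E(v) = 3/2 (E(v) = -5/2 + 4 = 3/2)
h(-1, -2)*E(-3) = (-1 - 1)*(3/2) = -2*3/2 = -3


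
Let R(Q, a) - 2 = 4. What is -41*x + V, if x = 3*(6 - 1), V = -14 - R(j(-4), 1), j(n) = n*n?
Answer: -635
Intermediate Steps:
j(n) = n**2
R(Q, a) = 6 (R(Q, a) = 2 + 4 = 6)
V = -20 (V = -14 - 1*6 = -14 - 6 = -20)
x = 15 (x = 3*5 = 15)
-41*x + V = -41*15 - 20 = -615 - 20 = -635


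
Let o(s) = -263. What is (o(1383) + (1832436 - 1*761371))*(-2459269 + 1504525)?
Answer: -1022341784688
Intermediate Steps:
(o(1383) + (1832436 - 1*761371))*(-2459269 + 1504525) = (-263 + (1832436 - 1*761371))*(-2459269 + 1504525) = (-263 + (1832436 - 761371))*(-954744) = (-263 + 1071065)*(-954744) = 1070802*(-954744) = -1022341784688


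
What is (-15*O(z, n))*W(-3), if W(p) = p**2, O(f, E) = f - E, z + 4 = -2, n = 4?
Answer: 1350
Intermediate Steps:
z = -6 (z = -4 - 2 = -6)
(-15*O(z, n))*W(-3) = -15*(-6 - 1*4)*(-3)**2 = -15*(-6 - 4)*9 = -15*(-10)*9 = -5*(-30)*9 = 150*9 = 1350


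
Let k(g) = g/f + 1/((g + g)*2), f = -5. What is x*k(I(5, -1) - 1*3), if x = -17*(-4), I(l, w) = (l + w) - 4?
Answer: 527/15 ≈ 35.133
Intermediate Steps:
I(l, w) = -4 + l + w
x = 68
k(g) = -g/5 + 1/(4*g) (k(g) = g/(-5) + 1/((g + g)*2) = g*(-⅕) + (½)/(2*g) = -g/5 + (1/(2*g))*(½) = -g/5 + 1/(4*g))
x*k(I(5, -1) - 1*3) = 68*(-((-4 + 5 - 1) - 1*3)/5 + 1/(4*((-4 + 5 - 1) - 1*3))) = 68*(-(0 - 3)/5 + 1/(4*(0 - 3))) = 68*(-⅕*(-3) + (¼)/(-3)) = 68*(⅗ + (¼)*(-⅓)) = 68*(⅗ - 1/12) = 68*(31/60) = 527/15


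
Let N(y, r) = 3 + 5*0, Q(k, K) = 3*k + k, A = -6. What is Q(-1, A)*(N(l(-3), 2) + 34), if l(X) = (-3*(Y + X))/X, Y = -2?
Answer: -148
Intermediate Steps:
Q(k, K) = 4*k
l(X) = (6 - 3*X)/X (l(X) = (-3*(-2 + X))/X = (6 - 3*X)/X)
N(y, r) = 3 (N(y, r) = 3 + 0 = 3)
Q(-1, A)*(N(l(-3), 2) + 34) = (4*(-1))*(3 + 34) = -4*37 = -148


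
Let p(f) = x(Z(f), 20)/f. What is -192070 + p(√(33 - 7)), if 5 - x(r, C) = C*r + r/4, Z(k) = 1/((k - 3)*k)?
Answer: -339580003/1768 + 259*√26/1768 ≈ -1.9207e+5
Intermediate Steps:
Z(k) = 1/(k*(-3 + k)) (Z(k) = 1/((-3 + k)*k) = 1/(k*(-3 + k)))
x(r, C) = 5 - r/4 - C*r (x(r, C) = 5 - (C*r + r/4) = 5 - (r/4 + C*r) = 5 + (-r/4 - C*r) = 5 - r/4 - C*r)
p(f) = (5 - 81/(4*f*(-3 + f)))/f (p(f) = (5 - 1/(4*f*(-3 + f)) - 1*20*1/(f*(-3 + f)))/f = (5 - 1/(4*f*(-3 + f)) - 20/(f*(-3 + f)))/f = (5 - 81/(4*f*(-3 + f)))/f)
-192070 + p(√(33 - 7)) = -192070 + (-81 + 20*√(33 - 7)*(-3 + √(33 - 7)))/(4*(√(33 - 7))²*(-3 + √(33 - 7))) = -192070 + (-81 + 20*√26*(-3 + √26))/(4*(√26)²*(-3 + √26)) = -192070 + (¼)*(1/26)*(-81 + 20*√26*(-3 + √26))/(-3 + √26) = -192070 + (-81 + 20*√26*(-3 + √26))/(104*(-3 + √26))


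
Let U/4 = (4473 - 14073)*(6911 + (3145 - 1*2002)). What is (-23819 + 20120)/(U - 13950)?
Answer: 1233/103095850 ≈ 1.1960e-5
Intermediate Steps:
U = -309273600 (U = 4*((4473 - 14073)*(6911 + (3145 - 1*2002))) = 4*(-9600*(6911 + (3145 - 2002))) = 4*(-9600*(6911 + 1143)) = 4*(-9600*8054) = 4*(-77318400) = -309273600)
(-23819 + 20120)/(U - 13950) = (-23819 + 20120)/(-309273600 - 13950) = -3699/(-309287550) = -3699*(-1/309287550) = 1233/103095850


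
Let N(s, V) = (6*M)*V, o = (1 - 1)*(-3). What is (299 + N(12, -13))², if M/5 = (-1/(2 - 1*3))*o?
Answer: 89401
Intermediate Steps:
o = 0 (o = 0*(-3) = 0)
M = 0 (M = 5*(-1/(2 - 1*3)*0) = 5*(-1/(2 - 3)*0) = 5*(-1/(-1)*0) = 5*(-1*(-1)*0) = 5*(1*0) = 5*0 = 0)
N(s, V) = 0 (N(s, V) = (6*0)*V = 0*V = 0)
(299 + N(12, -13))² = (299 + 0)² = 299² = 89401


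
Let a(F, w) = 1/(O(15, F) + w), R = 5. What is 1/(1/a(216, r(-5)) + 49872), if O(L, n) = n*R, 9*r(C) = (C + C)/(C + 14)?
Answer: 81/4127102 ≈ 1.9626e-5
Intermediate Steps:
r(C) = 2*C/(9*(14 + C)) (r(C) = ((C + C)/(C + 14))/9 = ((2*C)/(14 + C))/9 = (2*C/(14 + C))/9 = 2*C/(9*(14 + C)))
O(L, n) = 5*n (O(L, n) = n*5 = 5*n)
a(F, w) = 1/(w + 5*F) (a(F, w) = 1/(5*F + w) = 1/(w + 5*F))
1/(1/a(216, r(-5)) + 49872) = 1/(1/(1/((2/9)*(-5)/(14 - 5) + 5*216)) + 49872) = 1/(1/(1/((2/9)*(-5)/9 + 1080)) + 49872) = 1/(1/(1/((2/9)*(-5)*(⅑) + 1080)) + 49872) = 1/(1/(1/(-10/81 + 1080)) + 49872) = 1/(1/(1/(87470/81)) + 49872) = 1/(1/(81/87470) + 49872) = 1/(87470/81 + 49872) = 1/(4127102/81) = 81/4127102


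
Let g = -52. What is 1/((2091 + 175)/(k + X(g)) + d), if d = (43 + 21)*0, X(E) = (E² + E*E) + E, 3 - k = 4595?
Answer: 382/1133 ≈ 0.33716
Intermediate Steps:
k = -4592 (k = 3 - 1*4595 = 3 - 4595 = -4592)
X(E) = E + 2*E² (X(E) = (E² + E²) + E = 2*E² + E = E + 2*E²)
d = 0 (d = 64*0 = 0)
1/((2091 + 175)/(k + X(g)) + d) = 1/((2091 + 175)/(-4592 - 52*(1 + 2*(-52))) + 0) = 1/(2266/(-4592 - 52*(1 - 104)) + 0) = 1/(2266/(-4592 - 52*(-103)) + 0) = 1/(2266/(-4592 + 5356) + 0) = 1/(2266/764 + 0) = 1/(2266*(1/764) + 0) = 1/(1133/382 + 0) = 1/(1133/382) = 382/1133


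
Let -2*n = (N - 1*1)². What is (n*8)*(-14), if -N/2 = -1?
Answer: 56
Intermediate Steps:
N = 2 (N = -2*(-1) = 2)
n = -½ (n = -(2 - 1*1)²/2 = -(2 - 1)²/2 = -½*1² = -½*1 = -½ ≈ -0.50000)
(n*8)*(-14) = -½*8*(-14) = -4*(-14) = 56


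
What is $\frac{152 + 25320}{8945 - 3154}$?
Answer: $\frac{25472}{5791} \approx 4.3986$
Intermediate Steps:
$\frac{152 + 25320}{8945 - 3154} = \frac{25472}{5791}$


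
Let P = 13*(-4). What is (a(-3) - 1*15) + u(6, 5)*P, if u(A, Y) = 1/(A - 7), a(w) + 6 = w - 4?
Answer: 24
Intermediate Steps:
P = -52
a(w) = -10 + w (a(w) = -6 + (w - 4) = -6 + (-4 + w) = -10 + w)
u(A, Y) = 1/(-7 + A)
(a(-3) - 1*15) + u(6, 5)*P = ((-10 - 3) - 1*15) - 52/(-7 + 6) = (-13 - 15) - 52/(-1) = -28 - 1*(-52) = -28 + 52 = 24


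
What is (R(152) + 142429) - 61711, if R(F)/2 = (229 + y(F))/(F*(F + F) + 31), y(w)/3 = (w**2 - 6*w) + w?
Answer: 3732454124/46239 ≈ 80721.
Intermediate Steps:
y(w) = -15*w + 3*w**2 (y(w) = 3*((w**2 - 6*w) + w) = 3*(w**2 - 5*w) = -15*w + 3*w**2)
R(F) = 2*(229 + 3*F*(-5 + F))/(31 + 2*F**2) (R(F) = 2*((229 + 3*F*(-5 + F))/(F*(F + F) + 31)) = 2*((229 + 3*F*(-5 + F))/(F*(2*F) + 31)) = 2*((229 + 3*F*(-5 + F))/(2*F**2 + 31)) = 2*((229 + 3*F*(-5 + F))/(31 + 2*F**2)) = 2*(229 + 3*F*(-5 + F))/(31 + 2*F**2))
(R(152) + 142429) - 61711 = (2*(229 + 3*152*(-5 + 152))/(31 + 2*152**2) + 142429) - 61711 = (2*(229 + 3*152*147)/(31 + 2*23104) + 142429) - 61711 = (2*(229 + 67032)/(31 + 46208) + 142429) - 61711 = (2*67261/46239 + 142429) - 61711 = (2*(1/46239)*67261 + 142429) - 61711 = (134522/46239 + 142429) - 61711 = 6585909053/46239 - 61711 = 3732454124/46239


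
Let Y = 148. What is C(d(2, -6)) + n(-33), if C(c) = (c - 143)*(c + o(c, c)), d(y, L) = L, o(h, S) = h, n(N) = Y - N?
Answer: 1969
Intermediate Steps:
n(N) = 148 - N
C(c) = 2*c*(-143 + c) (C(c) = (c - 143)*(c + c) = (-143 + c)*(2*c) = 2*c*(-143 + c))
C(d(2, -6)) + n(-33) = 2*(-6)*(-143 - 6) + (148 - 1*(-33)) = 2*(-6)*(-149) + (148 + 33) = 1788 + 181 = 1969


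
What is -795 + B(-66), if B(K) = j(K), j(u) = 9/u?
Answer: -17493/22 ≈ -795.14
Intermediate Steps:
B(K) = 9/K
-795 + B(-66) = -795 + 9/(-66) = -795 + 9*(-1/66) = -795 - 3/22 = -17493/22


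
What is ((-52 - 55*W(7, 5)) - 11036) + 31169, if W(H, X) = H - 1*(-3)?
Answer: 19531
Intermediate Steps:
W(H, X) = 3 + H (W(H, X) = H + 3 = 3 + H)
((-52 - 55*W(7, 5)) - 11036) + 31169 = ((-52 - 55*(3 + 7)) - 11036) + 31169 = ((-52 - 55*10) - 11036) + 31169 = ((-52 - 550) - 11036) + 31169 = (-602 - 11036) + 31169 = -11638 + 31169 = 19531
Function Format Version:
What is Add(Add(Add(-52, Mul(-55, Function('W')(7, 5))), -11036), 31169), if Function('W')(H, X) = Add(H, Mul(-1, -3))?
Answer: 19531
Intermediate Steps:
Function('W')(H, X) = Add(3, H) (Function('W')(H, X) = Add(H, 3) = Add(3, H))
Add(Add(Add(-52, Mul(-55, Function('W')(7, 5))), -11036), 31169) = Add(Add(Add(-52, Mul(-55, Add(3, 7))), -11036), 31169) = Add(Add(Add(-52, Mul(-55, 10)), -11036), 31169) = Add(Add(Add(-52, -550), -11036), 31169) = Add(Add(-602, -11036), 31169) = Add(-11638, 31169) = 19531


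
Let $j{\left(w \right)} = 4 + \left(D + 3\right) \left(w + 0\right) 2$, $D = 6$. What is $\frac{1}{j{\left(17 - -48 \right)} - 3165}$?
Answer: $- \frac{1}{1991} \approx -0.00050226$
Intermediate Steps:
$j{\left(w \right)} = 4 + 18 w$ ($j{\left(w \right)} = 4 + \left(6 + 3\right) \left(w + 0\right) 2 = 4 + 9 w 2 = 4 + 18 w$)
$\frac{1}{j{\left(17 - -48 \right)} - 3165} = \frac{1}{\left(4 + 18 \left(17 - -48\right)\right) - 3165} = \frac{1}{\left(4 + 18 \left(17 + 48\right)\right) - 3165} = \frac{1}{\left(4 + 18 \cdot 65\right) - 3165} = \frac{1}{\left(4 + 1170\right) - 3165} = \frac{1}{1174 - 3165} = \frac{1}{-1991} = - \frac{1}{1991}$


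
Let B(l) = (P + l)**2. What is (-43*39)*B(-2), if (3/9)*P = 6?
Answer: -429312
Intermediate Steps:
P = 18 (P = 3*6 = 18)
B(l) = (18 + l)**2
(-43*39)*B(-2) = (-43*39)*(18 - 2)**2 = -1677*16**2 = -1677*256 = -429312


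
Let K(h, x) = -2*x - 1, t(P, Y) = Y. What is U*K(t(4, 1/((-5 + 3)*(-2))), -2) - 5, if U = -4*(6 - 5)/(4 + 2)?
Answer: -7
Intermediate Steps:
K(h, x) = -1 - 2*x
U = -2/3 (U = -4/6 = -4*1/6 = -2/3 ≈ -0.66667)
U*K(t(4, 1/((-5 + 3)*(-2))), -2) - 5 = -2*(-1 - 2*(-2))/3 - 5 = -2*(-1 + 4)/3 - 5 = -2/3*3 - 5 = -2 - 5 = -7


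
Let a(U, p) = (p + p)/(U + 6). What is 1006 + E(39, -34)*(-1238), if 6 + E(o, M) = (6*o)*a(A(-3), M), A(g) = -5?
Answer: 19707490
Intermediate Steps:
a(U, p) = 2*p/(6 + U) (a(U, p) = (2*p)/(6 + U) = 2*p/(6 + U))
E(o, M) = -6 + 12*M*o (E(o, M) = -6 + (6*o)*(2*M/(6 - 5)) = -6 + (6*o)*(2*M/1) = -6 + (6*o)*(2*M*1) = -6 + (6*o)*(2*M) = -6 + 12*M*o)
1006 + E(39, -34)*(-1238) = 1006 + (-6 + 12*(-34)*39)*(-1238) = 1006 + (-6 - 15912)*(-1238) = 1006 - 15918*(-1238) = 1006 + 19706484 = 19707490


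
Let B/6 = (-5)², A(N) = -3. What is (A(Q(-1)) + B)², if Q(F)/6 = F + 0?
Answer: 21609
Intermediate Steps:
Q(F) = 6*F (Q(F) = 6*(F + 0) = 6*F)
B = 150 (B = 6*(-5)² = 6*25 = 150)
(A(Q(-1)) + B)² = (-3 + 150)² = 147² = 21609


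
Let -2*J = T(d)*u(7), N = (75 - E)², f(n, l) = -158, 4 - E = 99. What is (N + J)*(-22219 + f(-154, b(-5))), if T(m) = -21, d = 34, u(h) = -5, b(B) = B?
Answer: -1291041015/2 ≈ -6.4552e+8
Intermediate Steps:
E = -95 (E = 4 - 1*99 = 4 - 99 = -95)
N = 28900 (N = (75 - 1*(-95))² = (75 + 95)² = 170² = 28900)
J = -105/2 (J = -(-21)*(-5)/2 = -½*105 = -105/2 ≈ -52.500)
(N + J)*(-22219 + f(-154, b(-5))) = (28900 - 105/2)*(-22219 - 158) = (57695/2)*(-22377) = -1291041015/2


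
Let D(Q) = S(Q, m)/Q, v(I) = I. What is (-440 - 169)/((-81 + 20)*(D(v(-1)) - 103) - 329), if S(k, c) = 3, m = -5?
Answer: -609/6137 ≈ -0.099234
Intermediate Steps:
D(Q) = 3/Q
(-440 - 169)/((-81 + 20)*(D(v(-1)) - 103) - 329) = (-440 - 169)/((-81 + 20)*(3/(-1) - 103) - 329) = -609/(-61*(3*(-1) - 103) - 329) = -609/(-61*(-3 - 103) - 329) = -609/(-61*(-106) - 329) = -609/(6466 - 329) = -609/6137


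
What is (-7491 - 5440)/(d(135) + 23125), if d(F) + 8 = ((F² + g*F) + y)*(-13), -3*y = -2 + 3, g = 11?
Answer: 38793/699326 ≈ 0.055472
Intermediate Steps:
y = -⅓ (y = -(-2 + 3)/3 = -⅓*1 = -⅓ ≈ -0.33333)
d(F) = -11/3 - 143*F - 13*F² (d(F) = -8 + ((F² + 11*F) - ⅓)*(-13) = -8 + (-⅓ + F² + 11*F)*(-13) = -8 + (13/3 - 143*F - 13*F²) = -11/3 - 143*F - 13*F²)
(-7491 - 5440)/(d(135) + 23125) = (-7491 - 5440)/((-11/3 - 143*135 - 13*135²) + 23125) = -12931/((-11/3 - 19305 - 13*18225) + 23125) = -12931/((-11/3 - 19305 - 236925) + 23125) = -12931/(-768701/3 + 23125) = -12931/(-699326/3) = -12931*(-3/699326) = 38793/699326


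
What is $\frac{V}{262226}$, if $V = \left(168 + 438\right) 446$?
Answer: $\frac{135138}{131113} \approx 1.0307$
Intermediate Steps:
$V = 270276$ ($V = 606 \cdot 446 = 270276$)
$\frac{V}{262226} = \frac{270276}{262226} = 270276 \cdot \frac{1}{262226} = \frac{135138}{131113}$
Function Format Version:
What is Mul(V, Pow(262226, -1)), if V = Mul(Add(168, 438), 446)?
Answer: Rational(135138, 131113) ≈ 1.0307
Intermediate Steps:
V = 270276 (V = Mul(606, 446) = 270276)
Mul(V, Pow(262226, -1)) = Mul(270276, Pow(262226, -1)) = Mul(270276, Rational(1, 262226)) = Rational(135138, 131113)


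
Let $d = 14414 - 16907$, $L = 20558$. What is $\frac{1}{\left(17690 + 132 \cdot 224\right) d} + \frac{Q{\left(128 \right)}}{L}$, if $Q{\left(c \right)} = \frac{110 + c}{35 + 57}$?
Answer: $\frac{7009471709}{55706556605796} \approx 0.00012583$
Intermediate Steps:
$d = -2493$ ($d = 14414 - 16907 = -2493$)
$Q{\left(c \right)} = \frac{55}{46} + \frac{c}{92}$ ($Q{\left(c \right)} = \frac{110 + c}{92} = \left(110 + c\right) \frac{1}{92} = \frac{55}{46} + \frac{c}{92}$)
$\frac{1}{\left(17690 + 132 \cdot 224\right) d} + \frac{Q{\left(128 \right)}}{L} = \frac{1}{\left(17690 + 132 \cdot 224\right) \left(-2493\right)} + \frac{\frac{55}{46} + \frac{1}{92} \cdot 128}{20558} = \frac{1}{17690 + 29568} \left(- \frac{1}{2493}\right) + \left(\frac{55}{46} + \frac{32}{23}\right) \frac{1}{20558} = \frac{1}{47258} \left(- \frac{1}{2493}\right) + \frac{119}{46} \cdot \frac{1}{20558} = \frac{1}{47258} \left(- \frac{1}{2493}\right) + \frac{119}{945668} = - \frac{1}{117814194} + \frac{119}{945668} = \frac{7009471709}{55706556605796}$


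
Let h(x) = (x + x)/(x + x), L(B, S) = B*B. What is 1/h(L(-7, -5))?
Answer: 1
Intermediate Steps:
L(B, S) = B**2
h(x) = 1 (h(x) = (2*x)/((2*x)) = (2*x)*(1/(2*x)) = 1)
1/h(L(-7, -5)) = 1/1 = 1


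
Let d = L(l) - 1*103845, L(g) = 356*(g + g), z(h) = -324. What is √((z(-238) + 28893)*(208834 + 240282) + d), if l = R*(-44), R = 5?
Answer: √12830534519 ≈ 1.1327e+5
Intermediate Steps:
l = -220 (l = 5*(-44) = -220)
L(g) = 712*g (L(g) = 356*(2*g) = 712*g)
d = -260485 (d = 712*(-220) - 1*103845 = -156640 - 103845 = -260485)
√((z(-238) + 28893)*(208834 + 240282) + d) = √((-324 + 28893)*(208834 + 240282) - 260485) = √(28569*449116 - 260485) = √(12830795004 - 260485) = √12830534519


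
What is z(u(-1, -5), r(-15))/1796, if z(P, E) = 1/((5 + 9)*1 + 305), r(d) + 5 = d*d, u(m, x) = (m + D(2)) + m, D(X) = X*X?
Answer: 1/572924 ≈ 1.7454e-6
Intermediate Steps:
D(X) = X²
u(m, x) = 4 + 2*m (u(m, x) = (m + 2²) + m = (m + 4) + m = (4 + m) + m = 4 + 2*m)
r(d) = -5 + d² (r(d) = -5 + d*d = -5 + d²)
z(P, E) = 1/319 (z(P, E) = 1/(14*1 + 305) = 1/(14 + 305) = 1/319)
z(u(-1, -5), r(-15))/1796 = (1/319)/1796 = (1/319)*(1/1796) = 1/572924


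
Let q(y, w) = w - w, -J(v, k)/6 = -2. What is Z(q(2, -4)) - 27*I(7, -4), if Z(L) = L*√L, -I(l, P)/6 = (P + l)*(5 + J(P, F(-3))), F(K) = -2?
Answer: 8262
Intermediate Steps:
J(v, k) = 12 (J(v, k) = -6*(-2) = 12)
I(l, P) = -102*P - 102*l (I(l, P) = -6*(P + l)*(5 + 12) = -6*(P + l)*17 = -6*(17*P + 17*l) = -102*P - 102*l)
q(y, w) = 0
Z(L) = L^(3/2)
Z(q(2, -4)) - 27*I(7, -4) = 0^(3/2) - 27*(-102*(-4) - 102*7) = 0 - 27*(408 - 714) = 0 - 27*(-306) = 0 + 8262 = 8262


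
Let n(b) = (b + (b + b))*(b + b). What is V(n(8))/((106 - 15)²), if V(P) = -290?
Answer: -290/8281 ≈ -0.035020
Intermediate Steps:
n(b) = 6*b² (n(b) = (b + 2*b)*(2*b) = (3*b)*(2*b) = 6*b²)
V(n(8))/((106 - 15)²) = -290/(106 - 15)² = -290/(91²) = -290/8281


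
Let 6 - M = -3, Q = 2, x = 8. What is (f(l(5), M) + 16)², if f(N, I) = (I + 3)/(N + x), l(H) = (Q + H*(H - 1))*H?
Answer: 902500/3481 ≈ 259.26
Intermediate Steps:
M = 9 (M = 6 - 1*(-3) = 6 + 3 = 9)
l(H) = H*(2 + H*(-1 + H)) (l(H) = (2 + H*(H - 1))*H = (2 + H*(-1 + H))*H = H*(2 + H*(-1 + H)))
f(N, I) = (3 + I)/(8 + N) (f(N, I) = (I + 3)/(N + 8) = (3 + I)/(8 + N))
(f(l(5), M) + 16)² = ((3 + 9)/(8 + 5*(2 + 5² - 1*5)) + 16)² = (12/(8 + 5*(2 + 25 - 5)) + 16)² = (12/(8 + 5*22) + 16)² = (12/(8 + 110) + 16)² = (12/118 + 16)² = ((1/118)*12 + 16)² = (6/59 + 16)² = (950/59)² = 902500/3481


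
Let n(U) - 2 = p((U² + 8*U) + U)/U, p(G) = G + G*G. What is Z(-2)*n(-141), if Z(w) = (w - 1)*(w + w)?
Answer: -29482968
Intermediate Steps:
p(G) = G + G²
Z(w) = 2*w*(-1 + w) (Z(w) = (-1 + w)*(2*w) = 2*w*(-1 + w))
n(U) = 2 + (U² + 9*U)*(1 + U² + 9*U)/U (n(U) = 2 + (((U² + 8*U) + U)*(1 + ((U² + 8*U) + U)))/U = 2 + ((U² + 9*U)*(1 + (U² + 9*U)))/U = 2 + ((U² + 9*U)*(1 + U² + 9*U))/U = 2 + (U² + 9*U)*(1 + U² + 9*U)/U)
Z(-2)*n(-141) = (2*(-2)*(-1 - 2))*(2 + (1 - 141*(9 - 141))*(9 - 141)) = (2*(-2)*(-3))*(2 + (1 - 141*(-132))*(-132)) = 12*(2 + (1 + 18612)*(-132)) = 12*(2 + 18613*(-132)) = 12*(2 - 2456916) = 12*(-2456914) = -29482968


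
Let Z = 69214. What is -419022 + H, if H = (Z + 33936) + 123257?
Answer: -192615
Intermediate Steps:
H = 226407 (H = (69214 + 33936) + 123257 = 103150 + 123257 = 226407)
-419022 + H = -419022 + 226407 = -192615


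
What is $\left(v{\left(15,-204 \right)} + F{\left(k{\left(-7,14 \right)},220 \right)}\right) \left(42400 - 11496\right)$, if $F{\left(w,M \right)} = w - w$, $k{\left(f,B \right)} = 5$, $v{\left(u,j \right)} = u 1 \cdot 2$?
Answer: $927120$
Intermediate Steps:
$v{\left(u,j \right)} = 2 u$ ($v{\left(u,j \right)} = u 2 = 2 u$)
$F{\left(w,M \right)} = 0$
$\left(v{\left(15,-204 \right)} + F{\left(k{\left(-7,14 \right)},220 \right)}\right) \left(42400 - 11496\right) = \left(2 \cdot 15 + 0\right) \left(42400 - 11496\right) = \left(30 + 0\right) 30904 = 30 \cdot 30904 = 927120$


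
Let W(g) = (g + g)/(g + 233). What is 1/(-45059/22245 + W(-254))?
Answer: 51905/1150469 ≈ 0.045116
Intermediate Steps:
W(g) = 2*g/(233 + g) (W(g) = (2*g)/(233 + g) = 2*g/(233 + g))
1/(-45059/22245 + W(-254)) = 1/(-45059/22245 + 2*(-254)/(233 - 254)) = 1/(-45059*1/22245 + 2*(-254)/(-21)) = 1/(-45059/22245 + 2*(-254)*(-1/21)) = 1/(-45059/22245 + 508/21) = 1/(1150469/51905) = 51905/1150469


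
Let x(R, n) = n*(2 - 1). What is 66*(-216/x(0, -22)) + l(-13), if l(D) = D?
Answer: 635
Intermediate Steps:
x(R, n) = n (x(R, n) = n*1 = n)
66*(-216/x(0, -22)) + l(-13) = 66*(-216/(-22)) - 13 = 66*(-216*(-1/22)) - 13 = 66*(108/11) - 13 = 648 - 13 = 635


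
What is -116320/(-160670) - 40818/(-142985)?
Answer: 2319024326/2297339995 ≈ 1.0094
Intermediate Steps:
-116320/(-160670) - 40818/(-142985) = -116320*(-1/160670) - 40818*(-1/142985) = 11632/16067 + 40818/142985 = 2319024326/2297339995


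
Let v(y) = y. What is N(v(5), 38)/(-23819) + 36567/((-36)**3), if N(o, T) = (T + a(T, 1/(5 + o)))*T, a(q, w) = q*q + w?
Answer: -1943692201/617388480 ≈ -3.1482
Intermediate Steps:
a(q, w) = w + q**2 (a(q, w) = q**2 + w = w + q**2)
N(o, T) = T*(T + T**2 + 1/(5 + o)) (N(o, T) = (T + (1/(5 + o) + T**2))*T = (T + (T**2 + 1/(5 + o)))*T = (T + T**2 + 1/(5 + o))*T = T*(T + T**2 + 1/(5 + o)))
N(v(5), 38)/(-23819) + 36567/((-36)**3) = (38*(1 + 38*(5 + 5) + 38**2*(5 + 5))/(5 + 5))/(-23819) + 36567/((-36)**3) = (38*(1 + 38*10 + 1444*10)/10)*(-1/23819) + 36567/(-46656) = (38*(1/10)*(1 + 380 + 14440))*(-1/23819) + 36567*(-1/46656) = (38*(1/10)*14821)*(-1/23819) - 4063/5184 = (281599/5)*(-1/23819) - 4063/5184 = -281599/119095 - 4063/5184 = -1943692201/617388480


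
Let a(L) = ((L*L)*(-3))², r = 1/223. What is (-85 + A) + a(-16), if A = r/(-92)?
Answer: 12099085323/20516 ≈ 5.8974e+5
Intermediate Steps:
r = 1/223 ≈ 0.0044843
A = -1/20516 (A = (1/223)/(-92) = (1/223)*(-1/92) = -1/20516 ≈ -4.8742e-5)
a(L) = 9*L⁴ (a(L) = (L²*(-3))² = (-3*L²)² = 9*L⁴)
(-85 + A) + a(-16) = (-85 - 1/20516) + 9*(-16)⁴ = -1743861/20516 + 9*65536 = -1743861/20516 + 589824 = 12099085323/20516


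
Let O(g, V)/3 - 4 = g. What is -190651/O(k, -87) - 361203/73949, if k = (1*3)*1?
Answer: -14106036062/1552929 ≈ -9083.5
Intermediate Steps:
k = 3 (k = 3*1 = 3)
O(g, V) = 12 + 3*g
-190651/O(k, -87) - 361203/73949 = -190651/(12 + 3*3) - 361203/73949 = -190651/(12 + 9) - 361203*1/73949 = -190651/21 - 361203/73949 = -14106036062/1552929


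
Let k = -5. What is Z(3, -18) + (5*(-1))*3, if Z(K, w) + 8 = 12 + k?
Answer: -16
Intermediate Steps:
Z(K, w) = -1 (Z(K, w) = -8 + (12 - 5) = -8 + 7 = -1)
Z(3, -18) + (5*(-1))*3 = -1 + (5*(-1))*3 = -1 - 5*3 = -1 - 15 = -16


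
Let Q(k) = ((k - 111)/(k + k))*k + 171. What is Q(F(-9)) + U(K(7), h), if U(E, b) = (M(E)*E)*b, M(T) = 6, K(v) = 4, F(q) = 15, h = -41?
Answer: -861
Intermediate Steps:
U(E, b) = 6*E*b (U(E, b) = (6*E)*b = 6*E*b)
Q(k) = 231/2 + k/2 (Q(k) = ((-111 + k)/((2*k)))*k + 171 = ((-111 + k)*(1/(2*k)))*k + 171 = ((-111 + k)/(2*k))*k + 171 = (-111/2 + k/2) + 171 = 231/2 + k/2)
Q(F(-9)) + U(K(7), h) = (231/2 + (½)*15) + 6*4*(-41) = (231/2 + 15/2) - 984 = 123 - 984 = -861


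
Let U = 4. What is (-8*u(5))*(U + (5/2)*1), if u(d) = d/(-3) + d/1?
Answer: -520/3 ≈ -173.33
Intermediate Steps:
u(d) = 2*d/3 (u(d) = d*(-⅓) + d*1 = -d/3 + d = 2*d/3)
(-8*u(5))*(U + (5/2)*1) = (-16*5/3)*(4 + (5/2)*1) = (-8*10/3)*(4 + (5*(½))*1) = -80*(4 + (5/2)*1)/3 = -80*(4 + 5/2)/3 = -80/3*13/2 = -520/3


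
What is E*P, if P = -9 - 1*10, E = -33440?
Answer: 635360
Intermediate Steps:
P = -19 (P = -9 - 10 = -19)
E*P = -33440*(-19) = 635360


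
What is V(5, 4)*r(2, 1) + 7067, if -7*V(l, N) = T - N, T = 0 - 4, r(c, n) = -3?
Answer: 49445/7 ≈ 7063.6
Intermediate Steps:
T = -4
V(l, N) = 4/7 + N/7 (V(l, N) = -(-4 - N)/7 = 4/7 + N/7)
V(5, 4)*r(2, 1) + 7067 = (4/7 + (1/7)*4)*(-3) + 7067 = (4/7 + 4/7)*(-3) + 7067 = (8/7)*(-3) + 7067 = -24/7 + 7067 = 49445/7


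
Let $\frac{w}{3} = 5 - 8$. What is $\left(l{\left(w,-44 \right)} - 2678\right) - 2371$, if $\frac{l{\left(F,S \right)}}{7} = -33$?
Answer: $-5280$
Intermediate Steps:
$w = -9$ ($w = 3 \left(5 - 8\right) = 3 \left(-3\right) = -9$)
$l{\left(F,S \right)} = -231$ ($l{\left(F,S \right)} = 7 \left(-33\right) = -231$)
$\left(l{\left(w,-44 \right)} - 2678\right) - 2371 = \left(-231 - 2678\right) - 2371 = -2909 - 2371 = -5280$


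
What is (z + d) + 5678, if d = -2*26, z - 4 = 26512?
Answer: 32142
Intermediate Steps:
z = 26516 (z = 4 + 26512 = 26516)
d = -52
(z + d) + 5678 = (26516 - 52) + 5678 = 26464 + 5678 = 32142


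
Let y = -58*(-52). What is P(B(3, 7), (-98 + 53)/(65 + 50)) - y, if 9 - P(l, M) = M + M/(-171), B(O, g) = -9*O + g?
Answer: -1313889/437 ≈ -3006.6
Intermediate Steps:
B(O, g) = g - 9*O
P(l, M) = 9 - 170*M/171 (P(l, M) = 9 - (M + M/(-171)) = 9 - (M + M*(-1/171)) = 9 - (M - M/171) = 9 - 170*M/171)
y = 3016
P(B(3, 7), (-98 + 53)/(65 + 50)) - y = (9 - 170*(-98 + 53)/(171*(65 + 50))) - 1*3016 = (9 - (-850)/(19*115)) - 3016 = (9 - 170/171*(-9/23)) - 3016 = (9 + 170/437) - 3016 = 4103/437 - 3016 = -1313889/437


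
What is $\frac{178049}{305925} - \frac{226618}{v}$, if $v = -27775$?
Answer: $\frac{594187381}{67976535} \approx 8.7411$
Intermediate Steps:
$\frac{178049}{305925} - \frac{226618}{v} = \frac{178049}{305925} - \frac{226618}{-27775} = 178049 \cdot \frac{1}{305925} - - \frac{226618}{27775} = \frac{178049}{305925} + \frac{226618}{27775} = \frac{594187381}{67976535}$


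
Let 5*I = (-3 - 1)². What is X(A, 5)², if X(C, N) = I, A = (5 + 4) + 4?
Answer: 256/25 ≈ 10.240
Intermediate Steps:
A = 13 (A = 9 + 4 = 13)
I = 16/5 (I = (-3 - 1)²/5 = (⅕)*(-4)² = (⅕)*16 = 16/5 ≈ 3.2000)
X(C, N) = 16/5
X(A, 5)² = (16/5)² = 256/25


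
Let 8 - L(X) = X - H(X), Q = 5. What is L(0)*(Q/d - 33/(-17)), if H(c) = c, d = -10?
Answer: 196/17 ≈ 11.529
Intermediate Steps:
L(X) = 8 (L(X) = 8 - (X - X) = 8 - 1*0 = 8 + 0 = 8)
L(0)*(Q/d - 33/(-17)) = 8*(5/(-10) - 33/(-17)) = 8*(5*(-⅒) - 33*(-1/17)) = 8*(-½ + 33/17) = 8*(49/34) = 196/17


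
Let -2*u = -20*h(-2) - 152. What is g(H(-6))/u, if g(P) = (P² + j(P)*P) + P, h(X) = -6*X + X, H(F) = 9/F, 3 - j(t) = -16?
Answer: -111/704 ≈ -0.15767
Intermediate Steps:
j(t) = 19 (j(t) = 3 - 1*(-16) = 3 + 16 = 19)
h(X) = -5*X
g(P) = P² + 20*P (g(P) = (P² + 19*P) + P = P² + 20*P)
u = 176 (u = -(-(-100)*(-2) - 152)/2 = -(-20*10 - 152)/2 = -(-200 - 152)/2 = -½*(-352) = 176)
g(H(-6))/u = ((9/(-6))*(20 + 9/(-6)))/176 = ((9*(-⅙))*(20 + 9*(-⅙)))*(1/176) = -3*(20 - 3/2)/2*(1/176) = -3/2*37/2*(1/176) = -111/4*1/176 = -111/704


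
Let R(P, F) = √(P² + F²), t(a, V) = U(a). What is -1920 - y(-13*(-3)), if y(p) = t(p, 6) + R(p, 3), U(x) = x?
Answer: -1959 - 3*√170 ≈ -1998.1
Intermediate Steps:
t(a, V) = a
R(P, F) = √(F² + P²)
y(p) = p + √(9 + p²) (y(p) = p + √(3² + p²) = p + √(9 + p²))
-1920 - y(-13*(-3)) = -1920 - (-13*(-3) + √(9 + (-13*(-3))²)) = -1920 - (39 + √(9 + 39²)) = -1920 - (39 + √(9 + 1521)) = -1920 - (39 + √1530) = -1920 - (39 + 3*√170) = -1920 + (-39 - 3*√170) = -1959 - 3*√170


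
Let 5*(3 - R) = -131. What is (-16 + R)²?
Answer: 4356/25 ≈ 174.24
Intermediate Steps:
R = 146/5 (R = 3 - ⅕*(-131) = 3 + 131/5 = 146/5 ≈ 29.200)
(-16 + R)² = (-16 + 146/5)² = (66/5)² = 4356/25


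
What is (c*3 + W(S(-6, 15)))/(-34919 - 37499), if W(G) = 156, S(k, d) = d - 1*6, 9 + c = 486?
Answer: -1587/72418 ≈ -0.021914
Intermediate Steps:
c = 477 (c = -9 + 486 = 477)
S(k, d) = -6 + d (S(k, d) = d - 6 = -6 + d)
(c*3 + W(S(-6, 15)))/(-34919 - 37499) = (477*3 + 156)/(-34919 - 37499) = (1431 + 156)/(-72418) = 1587*(-1/72418) = -1587/72418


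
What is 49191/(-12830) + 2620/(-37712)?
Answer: -236088199/60480620 ≈ -3.9035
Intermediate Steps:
49191/(-12830) + 2620/(-37712) = 49191*(-1/12830) + 2620*(-1/37712) = -49191/12830 - 655/9428 = -236088199/60480620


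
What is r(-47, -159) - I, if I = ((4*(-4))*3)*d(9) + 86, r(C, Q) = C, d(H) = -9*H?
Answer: -4021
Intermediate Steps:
I = 3974 (I = ((4*(-4))*3)*(-9*9) + 86 = -16*3*(-81) + 86 = -48*(-81) + 86 = 3888 + 86 = 3974)
r(-47, -159) - I = -47 - 1*3974 = -47 - 3974 = -4021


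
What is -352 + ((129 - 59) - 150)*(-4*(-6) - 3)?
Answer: -2032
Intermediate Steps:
-352 + ((129 - 59) - 150)*(-4*(-6) - 3) = -352 + (70 - 150)*(24 - 3) = -352 - 80*21 = -352 - 1680 = -2032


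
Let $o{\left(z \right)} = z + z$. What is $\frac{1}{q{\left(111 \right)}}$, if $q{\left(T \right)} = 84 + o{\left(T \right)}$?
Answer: $\frac{1}{306} \approx 0.003268$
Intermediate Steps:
$o{\left(z \right)} = 2 z$
$q{\left(T \right)} = 84 + 2 T$
$\frac{1}{q{\left(111 \right)}} = \frac{1}{84 + 2 \cdot 111} = \frac{1}{84 + 222} = \frac{1}{306}$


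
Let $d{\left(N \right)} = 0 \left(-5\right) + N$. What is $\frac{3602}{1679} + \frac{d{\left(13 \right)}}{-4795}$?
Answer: $\frac{17249763}{8050805} \approx 2.1426$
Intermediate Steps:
$d{\left(N \right)} = N$ ($d{\left(N \right)} = 0 + N = N$)
$\frac{3602}{1679} + \frac{d{\left(13 \right)}}{-4795} = \frac{3602}{1679} + \frac{13}{-4795} = 3602 \cdot \frac{1}{1679} + 13 \left(- \frac{1}{4795}\right) = \frac{3602}{1679} - \frac{13}{4795} = \frac{17249763}{8050805}$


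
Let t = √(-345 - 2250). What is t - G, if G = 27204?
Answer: -27204 + I*√2595 ≈ -27204.0 + 50.941*I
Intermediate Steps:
t = I*√2595 (t = √(-2595) = I*√2595 ≈ 50.941*I)
t - G = I*√2595 - 1*27204 = I*√2595 - 27204 = -27204 + I*√2595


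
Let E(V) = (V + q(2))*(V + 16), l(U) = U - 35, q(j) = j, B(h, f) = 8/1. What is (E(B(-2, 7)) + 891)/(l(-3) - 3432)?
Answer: -1131/3470 ≈ -0.32594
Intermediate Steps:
B(h, f) = 8 (B(h, f) = 8*1 = 8)
l(U) = -35 + U
E(V) = (2 + V)*(16 + V) (E(V) = (V + 2)*(V + 16) = (2 + V)*(16 + V))
(E(B(-2, 7)) + 891)/(l(-3) - 3432) = ((32 + 8**2 + 18*8) + 891)/((-35 - 3) - 3432) = ((32 + 64 + 144) + 891)/(-38 - 3432) = (240 + 891)/(-3470) = 1131*(-1/3470) = -1131/3470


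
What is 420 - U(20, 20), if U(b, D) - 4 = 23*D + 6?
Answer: -50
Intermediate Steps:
U(b, D) = 10 + 23*D (U(b, D) = 4 + (23*D + 6) = 4 + (6 + 23*D) = 10 + 23*D)
420 - U(20, 20) = 420 - (10 + 23*20) = 420 - (10 + 460) = 420 - 1*470 = 420 - 470 = -50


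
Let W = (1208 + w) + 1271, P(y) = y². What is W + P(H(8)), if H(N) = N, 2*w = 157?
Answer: 5243/2 ≈ 2621.5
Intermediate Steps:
w = 157/2 (w = (½)*157 = 157/2 ≈ 78.500)
W = 5115/2 (W = (1208 + 157/2) + 1271 = 2573/2 + 1271 = 5115/2 ≈ 2557.5)
W + P(H(8)) = 5115/2 + 8² = 5115/2 + 64 = 5243/2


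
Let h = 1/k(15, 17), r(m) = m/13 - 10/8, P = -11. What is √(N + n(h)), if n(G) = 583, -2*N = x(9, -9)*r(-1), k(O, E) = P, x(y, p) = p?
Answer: √1560286/52 ≈ 24.021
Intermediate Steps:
k(O, E) = -11
r(m) = -5/4 + m/13 (r(m) = m*(1/13) - 10*⅛ = m/13 - 5/4 = -5/4 + m/13)
h = -1/11 (h = 1/(-11) = -1/11 ≈ -0.090909)
N = -621/104 (N = -(-9)*(-5/4 + (1/13)*(-1))/2 = -(-9)*(-5/4 - 1/13)/2 = -(-9)*(-69)/(2*52) = -½*621/52 = -621/104 ≈ -5.9712)
√(N + n(h)) = √(-621/104 + 583) = √(60011/104) = √1560286/52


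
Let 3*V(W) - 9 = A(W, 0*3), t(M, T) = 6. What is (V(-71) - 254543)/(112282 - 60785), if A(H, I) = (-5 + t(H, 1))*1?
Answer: -763619/154491 ≈ -4.9428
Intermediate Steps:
A(H, I) = 1 (A(H, I) = (-5 + 6)*1 = 1*1 = 1)
V(W) = 10/3 (V(W) = 3 + (1/3)*1 = 3 + 1/3 = 10/3)
(V(-71) - 254543)/(112282 - 60785) = (10/3 - 254543)/(112282 - 60785) = -763619/3/51497 = -763619/3*1/51497 = -763619/154491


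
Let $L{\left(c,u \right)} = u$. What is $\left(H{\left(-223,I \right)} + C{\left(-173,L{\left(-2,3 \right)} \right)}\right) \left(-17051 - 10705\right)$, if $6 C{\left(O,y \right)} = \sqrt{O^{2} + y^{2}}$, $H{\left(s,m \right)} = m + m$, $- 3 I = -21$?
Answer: $-388584 - 4626 \sqrt{29938} \approx -1.189 \cdot 10^{6}$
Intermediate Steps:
$I = 7$ ($I = \left(- \frac{1}{3}\right) \left(-21\right) = 7$)
$H{\left(s,m \right)} = 2 m$
$C{\left(O,y \right)} = \frac{\sqrt{O^{2} + y^{2}}}{6}$
$\left(H{\left(-223,I \right)} + C{\left(-173,L{\left(-2,3 \right)} \right)}\right) \left(-17051 - 10705\right) = \left(2 \cdot 7 + \frac{\sqrt{\left(-173\right)^{2} + 3^{2}}}{6}\right) \left(-17051 - 10705\right) = \left(14 + \frac{\sqrt{29929 + 9}}{6}\right) \left(-27756\right) = \left(14 + \frac{\sqrt{29938}}{6}\right) \left(-27756\right) = -388584 - 4626 \sqrt{29938}$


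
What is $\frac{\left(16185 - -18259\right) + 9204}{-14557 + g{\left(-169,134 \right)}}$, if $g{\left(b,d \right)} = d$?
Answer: $- \frac{43648}{14423} \approx -3.0263$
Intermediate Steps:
$\frac{\left(16185 - -18259\right) + 9204}{-14557 + g{\left(-169,134 \right)}} = \frac{\left(16185 - -18259\right) + 9204}{-14557 + 134} = \frac{\left(16185 + 18259\right) + 9204}{-14423} = \left(34444 + 9204\right) \left(- \frac{1}{14423}\right) = 43648 \left(- \frac{1}{14423}\right) = - \frac{43648}{14423}$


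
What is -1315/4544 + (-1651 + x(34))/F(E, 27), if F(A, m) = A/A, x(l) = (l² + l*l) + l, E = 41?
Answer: 3156765/4544 ≈ 694.71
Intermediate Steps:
x(l) = l + 2*l² (x(l) = (l² + l²) + l = 2*l² + l = l + 2*l²)
F(A, m) = 1
-1315/4544 + (-1651 + x(34))/F(E, 27) = -1315/4544 + (-1651 + 34*(1 + 2*34))/1 = -1315*1/4544 + (-1651 + 34*(1 + 68))*1 = -1315/4544 + (-1651 + 34*69)*1 = -1315/4544 + (-1651 + 2346)*1 = -1315/4544 + 695*1 = -1315/4544 + 695 = 3156765/4544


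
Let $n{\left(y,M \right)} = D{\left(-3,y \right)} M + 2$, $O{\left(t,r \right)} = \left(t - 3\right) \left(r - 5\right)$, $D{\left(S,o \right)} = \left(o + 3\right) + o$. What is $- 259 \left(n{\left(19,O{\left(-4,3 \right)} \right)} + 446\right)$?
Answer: $-264698$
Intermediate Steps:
$D{\left(S,o \right)} = 3 + 2 o$ ($D{\left(S,o \right)} = \left(3 + o\right) + o = 3 + 2 o$)
$O{\left(t,r \right)} = \left(-5 + r\right) \left(-3 + t\right)$ ($O{\left(t,r \right)} = \left(-3 + t\right) \left(-5 + r\right) = \left(-5 + r\right) \left(-3 + t\right)$)
$n{\left(y,M \right)} = 2 + M \left(3 + 2 y\right)$ ($n{\left(y,M \right)} = \left(3 + 2 y\right) M + 2 = M \left(3 + 2 y\right) + 2 = 2 + M \left(3 + 2 y\right)$)
$- 259 \left(n{\left(19,O{\left(-4,3 \right)} \right)} + 446\right) = - 259 \left(\left(2 + \left(15 - -20 - 9 + 3 \left(-4\right)\right) \left(3 + 2 \cdot 19\right)\right) + 446\right) = - 259 \left(\left(2 + \left(15 + 20 - 9 - 12\right) \left(3 + 38\right)\right) + 446\right) = - 259 \left(\left(2 + 14 \cdot 41\right) + 446\right) = - 259 \left(\left(2 + 574\right) + 446\right) = - 259 \left(576 + 446\right) = \left(-259\right) 1022 = -264698$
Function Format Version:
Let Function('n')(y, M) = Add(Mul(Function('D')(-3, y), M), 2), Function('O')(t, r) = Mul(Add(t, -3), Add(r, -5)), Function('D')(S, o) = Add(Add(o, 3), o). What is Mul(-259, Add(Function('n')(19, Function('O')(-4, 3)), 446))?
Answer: -264698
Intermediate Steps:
Function('D')(S, o) = Add(3, Mul(2, o)) (Function('D')(S, o) = Add(Add(3, o), o) = Add(3, Mul(2, o)))
Function('O')(t, r) = Mul(Add(-5, r), Add(-3, t)) (Function('O')(t, r) = Mul(Add(-3, t), Add(-5, r)) = Mul(Add(-5, r), Add(-3, t)))
Function('n')(y, M) = Add(2, Mul(M, Add(3, Mul(2, y)))) (Function('n')(y, M) = Add(Mul(Add(3, Mul(2, y)), M), 2) = Add(Mul(M, Add(3, Mul(2, y))), 2) = Add(2, Mul(M, Add(3, Mul(2, y)))))
Mul(-259, Add(Function('n')(19, Function('O')(-4, 3)), 446)) = Mul(-259, Add(Add(2, Mul(Add(15, Mul(-5, -4), Mul(-3, 3), Mul(3, -4)), Add(3, Mul(2, 19)))), 446)) = Mul(-259, Add(Add(2, Mul(Add(15, 20, -9, -12), Add(3, 38))), 446)) = Mul(-259, Add(Add(2, Mul(14, 41)), 446)) = Mul(-259, Add(Add(2, 574), 446)) = Mul(-259, Add(576, 446)) = Mul(-259, 1022) = -264698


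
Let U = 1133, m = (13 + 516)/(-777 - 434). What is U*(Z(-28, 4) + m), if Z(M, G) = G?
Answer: 4888895/1211 ≈ 4037.1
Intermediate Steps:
m = -529/1211 (m = 529/(-1211) = 529*(-1/1211) = -529/1211 ≈ -0.43683)
U*(Z(-28, 4) + m) = 1133*(4 - 529/1211) = 1133*(4315/1211) = 4888895/1211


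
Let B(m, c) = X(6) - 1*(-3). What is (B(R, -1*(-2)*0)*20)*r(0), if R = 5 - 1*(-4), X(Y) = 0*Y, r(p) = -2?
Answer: -120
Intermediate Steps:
X(Y) = 0
R = 9 (R = 5 + 4 = 9)
B(m, c) = 3 (B(m, c) = 0 - 1*(-3) = 0 + 3 = 3)
(B(R, -1*(-2)*0)*20)*r(0) = (3*20)*(-2) = 60*(-2) = -120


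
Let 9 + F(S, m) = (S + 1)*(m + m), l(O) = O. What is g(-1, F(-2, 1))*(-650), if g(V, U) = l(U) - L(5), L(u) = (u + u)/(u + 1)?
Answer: 24700/3 ≈ 8233.3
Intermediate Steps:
L(u) = 2*u/(1 + u) (L(u) = (2*u)/(1 + u) = 2*u/(1 + u))
F(S, m) = -9 + 2*m*(1 + S) (F(S, m) = -9 + (S + 1)*(m + m) = -9 + (1 + S)*(2*m) = -9 + 2*m*(1 + S))
g(V, U) = -5/3 + U (g(V, U) = U - 2*5/(1 + 5) = U - 2*5/6 = U - 1*5/3 = U - 5/3 = -5/3 + U)
g(-1, F(-2, 1))*(-650) = (-5/3 + (-9 + 2*1 + 2*(-2)*1))*(-650) = (-5/3 + (-9 + 2 - 4))*(-650) = (-5/3 - 11)*(-650) = -38/3*(-650) = 24700/3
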